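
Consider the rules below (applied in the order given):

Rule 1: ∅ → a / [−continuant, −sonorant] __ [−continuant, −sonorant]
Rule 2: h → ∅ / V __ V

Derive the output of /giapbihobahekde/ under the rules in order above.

Rule 1 (stop-cluster a-epenthesis): /p/ and /b/ form a stop–stop cluster, so [a] is inserted between them. /k/ and /d/ form a stop–stop cluster, so [a] is inserted between them. /giapbihobahekde/ → giapabihobahekade.
Rule 2 (intervocalic h-deletion): /h/ occurs between vowels /i/ and /o/, so it deletes. /h/ occurs between vowels /a/ and /e/, so it deletes. /giapabihobahekade/ → giapabiobaekade.

giapabiobaekade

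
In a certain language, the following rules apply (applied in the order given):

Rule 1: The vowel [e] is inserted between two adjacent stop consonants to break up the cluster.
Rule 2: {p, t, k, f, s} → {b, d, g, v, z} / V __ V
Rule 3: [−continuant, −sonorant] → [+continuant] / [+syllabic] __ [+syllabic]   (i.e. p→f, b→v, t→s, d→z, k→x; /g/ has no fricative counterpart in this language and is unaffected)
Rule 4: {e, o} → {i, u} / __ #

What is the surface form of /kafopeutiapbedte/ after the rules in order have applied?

Rule 1 (stop-cluster e-epenthesis): /p/ and /b/ form a stop–stop cluster, so [e] is inserted between them. /d/ and /t/ form a stop–stop cluster, so [e] is inserted between them. /kafopeutiapbedte/ → kafopeutiapebedete.
Rule 2 (intervocalic voicing): /f/ is a voiceless obstruent between vowels /a/ and /o/, so it voices to [v]. /p/ is a voiceless obstruent between vowels /o/ and /e/, so it voices to [b]. /t/ is a voiceless obstruent between vowels /u/ and /i/, so it voices to [d]. /p/ is a voiceless obstruent between vowels /a/ and /e/, so it voices to [b]. /t/ is a voiceless obstruent between vowels /e/ and /e/, so it voices to [d]. /kafopeutiapebedete/ → kavobeudiabebedede.
Rule 3 (intervocalic spirantization): /b/ is a stop between vowels /o/ and /e/, so it spirantizes to the fricative [v]. /d/ is a stop between vowels /u/ and /i/, so it spirantizes to the fricative [z]. /b/ is a stop between vowels /a/ and /e/, so it spirantizes to the fricative [v]. /b/ is a stop between vowels /e/ and /e/, so it spirantizes to the fricative [v]. /d/ is a stop between vowels /e/ and /e/, so it spirantizes to the fricative [z]. /d/ is a stop between vowels /e/ and /e/, so it spirantizes to the fricative [z]. /kavobeudiabebedede/ → kavoveuziavevezeze.
Rule 4 (final vowel raising): /e/ is a mid vowel in word-final position, so it raises to [i]. /kavoveuziavevezeze/ → kavoveuziavevezezi.

kavoveuziavevezezi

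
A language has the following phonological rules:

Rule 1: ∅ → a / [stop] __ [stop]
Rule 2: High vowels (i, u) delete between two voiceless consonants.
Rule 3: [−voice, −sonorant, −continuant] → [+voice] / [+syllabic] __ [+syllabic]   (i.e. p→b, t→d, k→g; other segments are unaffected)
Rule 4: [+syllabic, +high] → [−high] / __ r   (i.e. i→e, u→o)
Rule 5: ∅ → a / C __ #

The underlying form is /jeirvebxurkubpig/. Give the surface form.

jeervebxorkubabiga

Rule 1 (stop-cluster a-epenthesis): /b/ and /p/ form a stop–stop cluster, so [a] is inserted between them. /jeirvebxurkubpig/ → jeirvebxurkubapig.
Rule 2 (high vowel syncope): no segment meets the environment; /jeirvebxurkubapig/ is unchanged.
Rule 3 (intervocalic voicing): /p/ is a voiceless stop between vowels /a/ and /i/, so it voices to [b]. /jeirvebxurkubapig/ → jeirvebxurkubabig.
Rule 4 (pre-rhotic lowering): /i/ is a high vowel immediately before /r/, so it lowers to [e]. /u/ is a high vowel immediately before /r/, so it lowers to [o]. /jeirvebxurkubabig/ → jeervebxorkubabig.
Rule 5 (final a-epenthesis): the form ends in the consonant /g/, so [a] is inserted word-finally. /jeervebxorkubabig/ → jeervebxorkubabiga.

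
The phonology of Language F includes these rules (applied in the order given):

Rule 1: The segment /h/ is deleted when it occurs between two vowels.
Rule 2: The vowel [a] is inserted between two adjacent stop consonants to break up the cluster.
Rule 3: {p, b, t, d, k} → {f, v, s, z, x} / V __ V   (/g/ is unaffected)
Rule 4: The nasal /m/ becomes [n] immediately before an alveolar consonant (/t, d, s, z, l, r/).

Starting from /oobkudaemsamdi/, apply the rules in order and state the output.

Rule 1 (intervocalic h-deletion): no segment meets the environment; /oobkudaemsamdi/ is unchanged.
Rule 2 (stop-cluster a-epenthesis): /b/ and /k/ form a stop–stop cluster, so [a] is inserted between them. /oobkudaemsamdi/ → oobakudaemsamdi.
Rule 3 (intervocalic spirantization): /b/ is a stop between vowels /o/ and /a/, so it spirantizes to the fricative [v]. /k/ is a stop between vowels /a/ and /u/, so it spirantizes to the fricative [x]. /d/ is a stop between vowels /u/ and /a/, so it spirantizes to the fricative [z]. /oobakudaemsamdi/ → oovaxuzaemsamdi.
Rule 4 (nasal place assimilation): /m/ precedes the alveolar consonant /s/, so it assimilates in place to [n]. /m/ precedes the alveolar consonant /d/, so it assimilates in place to [n]. /oovaxuzaemsamdi/ → oovaxuzaensandi.

oovaxuzaensandi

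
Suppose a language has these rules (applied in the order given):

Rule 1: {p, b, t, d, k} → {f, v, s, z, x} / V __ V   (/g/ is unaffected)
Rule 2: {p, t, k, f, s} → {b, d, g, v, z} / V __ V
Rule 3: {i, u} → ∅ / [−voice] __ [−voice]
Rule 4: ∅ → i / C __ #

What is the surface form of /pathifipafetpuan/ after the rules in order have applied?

Rule 1 (intervocalic spirantization): /p/ is a stop between vowels /i/ and /a/, so it spirantizes to the fricative [f]. /pathifipafetpuan/ → pathififafetpuan.
Rule 2 (intervocalic voicing): /f/ is a voiceless obstruent between vowels /i/ and /i/, so it voices to [v]. /f/ is a voiceless obstruent between vowels /i/ and /a/, so it voices to [v]. /f/ is a voiceless obstruent between vowels /a/ and /e/, so it voices to [v]. /pathififafetpuan/ → pathivivavetpuan.
Rule 3 (high vowel syncope): no segment meets the environment; /pathivivavetpuan/ is unchanged.
Rule 4 (final i-epenthesis): the form ends in the consonant /n/, so [i] is inserted word-finally. /pathivivavetpuan/ → pathivivavetpuani.

pathivivavetpuani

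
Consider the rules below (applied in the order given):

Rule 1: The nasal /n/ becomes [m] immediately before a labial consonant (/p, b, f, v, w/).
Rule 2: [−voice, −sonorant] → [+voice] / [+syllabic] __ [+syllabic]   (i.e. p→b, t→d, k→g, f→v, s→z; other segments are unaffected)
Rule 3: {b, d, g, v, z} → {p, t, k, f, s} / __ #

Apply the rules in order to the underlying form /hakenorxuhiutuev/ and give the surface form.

hagenorxuhiuduef

Rule 1 (nasal place assimilation): no segment meets the environment; /hakenorxuhiutuev/ is unchanged.
Rule 2 (intervocalic voicing): /k/ is a voiceless obstruent between vowels /a/ and /e/, so it voices to [g]. /t/ is a voiceless obstruent between vowels /u/ and /u/, so it voices to [d]. /hakenorxuhiutuev/ → hagenorxuhiuduev.
Rule 3 (final devoicing): /v/ is a voiced obstruent in word-final position, so it devoices to [f]. /hagenorxuhiuduev/ → hagenorxuhiuduef.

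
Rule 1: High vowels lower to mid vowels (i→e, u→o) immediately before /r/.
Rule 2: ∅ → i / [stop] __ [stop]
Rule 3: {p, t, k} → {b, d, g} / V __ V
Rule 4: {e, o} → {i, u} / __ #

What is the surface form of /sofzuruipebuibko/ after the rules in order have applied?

sofzoruibebuibigu

Rule 1 (pre-rhotic lowering): /u/ is a high vowel immediately before /r/, so it lowers to [o]. /sofzuruipebuibko/ → sofzoruipebuibko.
Rule 2 (stop-cluster i-epenthesis): /b/ and /k/ form a stop–stop cluster, so [i] is inserted between them. /sofzoruipebuibko/ → sofzoruipebuibiko.
Rule 3 (intervocalic voicing): /p/ is a voiceless stop between vowels /i/ and /e/, so it voices to [b]. /k/ is a voiceless stop between vowels /i/ and /o/, so it voices to [g]. /sofzoruipebuibiko/ → sofzoruibebuibigo.
Rule 4 (final vowel raising): /o/ is a mid vowel in word-final position, so it raises to [u]. /sofzoruibebuibigo/ → sofzoruibebuibigu.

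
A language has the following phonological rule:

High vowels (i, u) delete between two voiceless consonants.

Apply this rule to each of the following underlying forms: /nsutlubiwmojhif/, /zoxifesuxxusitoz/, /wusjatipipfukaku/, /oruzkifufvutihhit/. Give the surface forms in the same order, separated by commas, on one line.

/nsutlubiwmojhif/: /u/ is a high vowel flanked by voiceless consonants /s/ and /t/, so it deletes. /i/ is a high vowel flanked by voiceless consonants /h/ and /f/, so it deletes. → [nstlubiwmojhf].
/zoxifesuxxusitoz/: /i/ is a high vowel flanked by voiceless consonants /x/ and /f/, so it deletes. /u/ is a high vowel flanked by voiceless consonants /s/ and /x/, so it deletes. /u/ is a high vowel flanked by voiceless consonants /x/ and /s/, so it deletes. /i/ is a high vowel flanked by voiceless consonants /s/ and /t/, so it deletes. → [zoxfesxxstoz].
/wusjatipipfukaku/: /i/ is a high vowel flanked by voiceless consonants /t/ and /p/, so it deletes. /i/ is a high vowel flanked by voiceless consonants /p/ and /p/, so it deletes. /u/ is a high vowel flanked by voiceless consonants /f/ and /k/, so it deletes. → [wusjatppfkaku].
/oruzkifufvutihhit/: /i/ is a high vowel flanked by voiceless consonants /k/ and /f/, so it deletes. /u/ is a high vowel flanked by voiceless consonants /f/ and /f/, so it deletes. /i/ is a high vowel flanked by voiceless consonants /t/ and /h/, so it deletes. /i/ is a high vowel flanked by voiceless consonants /h/ and /t/, so it deletes. → [oruzkffvuthht].

nstlubiwmojhf, zoxfesxxstoz, wusjatppfkaku, oruzkffvuthht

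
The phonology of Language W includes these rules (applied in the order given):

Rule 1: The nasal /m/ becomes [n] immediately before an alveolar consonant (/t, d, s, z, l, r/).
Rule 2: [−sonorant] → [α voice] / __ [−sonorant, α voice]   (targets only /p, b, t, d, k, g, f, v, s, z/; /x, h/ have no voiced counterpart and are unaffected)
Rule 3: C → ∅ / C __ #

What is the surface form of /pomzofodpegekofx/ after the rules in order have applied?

ponzofotpegekof

Rule 1 (nasal place assimilation): /m/ precedes the alveolar consonant /z/, so it assimilates in place to [n]. /pomzofodpegekofx/ → ponzofodpegekofx.
Rule 2 (regressive voicing assimilation): /d/ precedes the voiceless obstruent /p/, so it devoices to [t] by assimilation. /ponzofodpegekofx/ → ponzofotpegekofx.
Rule 3 (final cluster simplification): /x/ is the second consonant of a word-final cluster /fx/, so it deletes. /ponzofotpegekofx/ → ponzofotpegekof.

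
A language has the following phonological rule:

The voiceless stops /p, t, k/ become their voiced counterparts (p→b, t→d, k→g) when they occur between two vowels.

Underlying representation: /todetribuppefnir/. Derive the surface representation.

todetribuppefnir

No segment of /todetribuppefnir/ meets the structural description of the rule, so the form surfaces unchanged.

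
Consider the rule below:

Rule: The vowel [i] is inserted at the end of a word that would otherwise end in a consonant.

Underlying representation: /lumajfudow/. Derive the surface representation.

the form ends in the consonant /w/, so [i] is inserted word-finally.
Surface form: [lumajfudowi].

lumajfudowi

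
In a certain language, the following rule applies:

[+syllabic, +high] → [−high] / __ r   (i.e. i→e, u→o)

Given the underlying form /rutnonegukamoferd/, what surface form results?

rutnonegukamoferd

No segment of /rutnonegukamoferd/ meets the structural description of the rule, so the form surfaces unchanged.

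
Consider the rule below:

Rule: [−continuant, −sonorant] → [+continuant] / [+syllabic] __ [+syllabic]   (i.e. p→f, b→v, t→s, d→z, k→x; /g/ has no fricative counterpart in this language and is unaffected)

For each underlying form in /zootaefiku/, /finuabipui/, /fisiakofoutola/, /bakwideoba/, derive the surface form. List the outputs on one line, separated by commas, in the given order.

zoosaefixu, finuavifui, fisiaxofousola, bakwizeova

/zootaefiku/: /t/ is a stop between vowels /o/ and /a/, so it spirantizes to the fricative [s]. /k/ is a stop between vowels /i/ and /u/, so it spirantizes to the fricative [x]. → [zoosaefixu].
/finuabipui/: /b/ is a stop between vowels /a/ and /i/, so it spirantizes to the fricative [v]. /p/ is a stop between vowels /i/ and /u/, so it spirantizes to the fricative [f]. → [finuavifui].
/fisiakofoutola/: /k/ is a stop between vowels /a/ and /o/, so it spirantizes to the fricative [x]. /t/ is a stop between vowels /u/ and /o/, so it spirantizes to the fricative [s]. → [fisiaxofousola].
/bakwideoba/: /d/ is a stop between vowels /i/ and /e/, so it spirantizes to the fricative [z]. /b/ is a stop between vowels /o/ and /a/, so it spirantizes to the fricative [v]. → [bakwizeova].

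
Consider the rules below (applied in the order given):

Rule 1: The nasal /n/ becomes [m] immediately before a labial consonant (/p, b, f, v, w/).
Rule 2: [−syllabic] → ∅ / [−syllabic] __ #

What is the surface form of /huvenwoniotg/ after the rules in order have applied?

huvemwoniot

Rule 1 (nasal place assimilation): /n/ precedes the labial consonant /w/, so it assimilates in place to [m]. /huvenwoniotg/ → huvemwoniotg.
Rule 2 (final cluster simplification): /g/ is the second consonant of a word-final cluster /tg/, so it deletes. /huvemwoniotg/ → huvemwoniot.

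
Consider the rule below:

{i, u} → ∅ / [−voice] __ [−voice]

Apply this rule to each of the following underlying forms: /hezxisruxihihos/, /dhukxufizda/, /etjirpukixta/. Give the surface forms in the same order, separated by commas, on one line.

hezxsruxhhos, dhkxfizda, etjirpkxta

/hezxisruxihihos/: /i/ is a high vowel flanked by voiceless consonants /x/ and /s/, so it deletes. /i/ is a high vowel flanked by voiceless consonants /x/ and /h/, so it deletes. /i/ is a high vowel flanked by voiceless consonants /h/ and /h/, so it deletes. → [hezxsruxhhos].
/dhukxufizda/: /u/ is a high vowel flanked by voiceless consonants /h/ and /k/, so it deletes. /u/ is a high vowel flanked by voiceless consonants /x/ and /f/, so it deletes. → [dhkxfizda].
/etjirpukixta/: /u/ is a high vowel flanked by voiceless consonants /p/ and /k/, so it deletes. /i/ is a high vowel flanked by voiceless consonants /k/ and /x/, so it deletes. → [etjirpkxta].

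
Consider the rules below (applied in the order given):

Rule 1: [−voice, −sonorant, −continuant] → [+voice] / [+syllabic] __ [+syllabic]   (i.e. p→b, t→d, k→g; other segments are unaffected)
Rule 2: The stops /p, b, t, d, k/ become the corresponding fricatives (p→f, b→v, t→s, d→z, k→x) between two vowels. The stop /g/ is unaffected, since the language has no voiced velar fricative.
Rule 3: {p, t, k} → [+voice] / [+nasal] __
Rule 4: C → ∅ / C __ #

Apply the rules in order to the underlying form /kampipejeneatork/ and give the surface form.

kambivejeneazor

Rule 1 (intervocalic voicing): /p/ is a voiceless stop between vowels /i/ and /e/, so it voices to [b]. /t/ is a voiceless stop between vowels /a/ and /o/, so it voices to [d]. /kampipejeneatork/ → kampibejeneadork.
Rule 2 (intervocalic spirantization): /b/ is a stop between vowels /i/ and /e/, so it spirantizes to the fricative [v]. /d/ is a stop between vowels /a/ and /o/, so it spirantizes to the fricative [z]. /kampibejeneadork/ → kampivejeneazork.
Rule 3 (post-nasal voicing): /p/ is a voiceless stop immediately after the nasal /m/, so it voices to [b]. /kampivejeneazork/ → kambivejeneazork.
Rule 4 (final cluster simplification): /k/ is the second consonant of a word-final cluster /rk/, so it deletes. /kambivejeneazork/ → kambivejeneazor.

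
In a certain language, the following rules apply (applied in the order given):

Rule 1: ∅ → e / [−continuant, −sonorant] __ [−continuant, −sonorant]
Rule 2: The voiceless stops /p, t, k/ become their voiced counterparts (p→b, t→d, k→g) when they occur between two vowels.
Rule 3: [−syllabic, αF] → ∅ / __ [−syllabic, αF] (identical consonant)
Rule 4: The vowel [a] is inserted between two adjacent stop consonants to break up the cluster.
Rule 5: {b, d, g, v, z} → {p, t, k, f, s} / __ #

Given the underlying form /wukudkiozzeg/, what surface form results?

wugudegiozek

Rule 1 (stop-cluster e-epenthesis): /d/ and /k/ form a stop–stop cluster, so [e] is inserted between them. /wukudkiozzeg/ → wukudekiozzeg.
Rule 2 (intervocalic voicing): /k/ is a voiceless stop between vowels /u/ and /u/, so it voices to [g]. /k/ is a voiceless stop between vowels /e/ and /i/, so it voices to [g]. /wukudekiozzeg/ → wugudegiozzeg.
Rule 3 (degemination): /zz/ is a geminate; the first /z/ deletes. /wugudegiozzeg/ → wugudegiozeg.
Rule 4 (stop-cluster a-epenthesis): no segment meets the environment; /wugudegiozeg/ is unchanged.
Rule 5 (final devoicing): /g/ is a voiced obstruent in word-final position, so it devoices to [k]. /wugudegiozeg/ → wugudegiozek.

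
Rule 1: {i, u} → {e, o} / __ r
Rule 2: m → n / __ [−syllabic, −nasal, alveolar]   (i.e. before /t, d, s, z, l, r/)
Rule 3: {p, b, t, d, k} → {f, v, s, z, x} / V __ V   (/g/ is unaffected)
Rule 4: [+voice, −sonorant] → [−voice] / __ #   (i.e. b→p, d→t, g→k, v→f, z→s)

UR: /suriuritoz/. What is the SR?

soriorisos

Rule 1 (pre-rhotic lowering): /u/ is a high vowel immediately before /r/, so it lowers to [o]. /u/ is a high vowel immediately before /r/, so it lowers to [o]. /suriuritoz/ → sorioritoz.
Rule 2 (nasal place assimilation): no segment meets the environment; /sorioritoz/ is unchanged.
Rule 3 (intervocalic spirantization): /t/ is a stop between vowels /i/ and /o/, so it spirantizes to the fricative [s]. /sorioritoz/ → soriorisoz.
Rule 4 (final devoicing): /z/ is a voiced obstruent in word-final position, so it devoices to [s]. /soriorisoz/ → soriorisos.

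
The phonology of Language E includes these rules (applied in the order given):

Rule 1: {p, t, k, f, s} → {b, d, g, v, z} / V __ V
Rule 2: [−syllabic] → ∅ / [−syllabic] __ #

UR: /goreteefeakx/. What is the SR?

goredeeveak

Rule 1 (intervocalic voicing): /t/ is a voiceless obstruent between vowels /e/ and /e/, so it voices to [d]. /f/ is a voiceless obstruent between vowels /e/ and /e/, so it voices to [v]. /goreteefeakx/ → goredeeveakx.
Rule 2 (final cluster simplification): /x/ is the second consonant of a word-final cluster /kx/, so it deletes. /goredeeveakx/ → goredeeveak.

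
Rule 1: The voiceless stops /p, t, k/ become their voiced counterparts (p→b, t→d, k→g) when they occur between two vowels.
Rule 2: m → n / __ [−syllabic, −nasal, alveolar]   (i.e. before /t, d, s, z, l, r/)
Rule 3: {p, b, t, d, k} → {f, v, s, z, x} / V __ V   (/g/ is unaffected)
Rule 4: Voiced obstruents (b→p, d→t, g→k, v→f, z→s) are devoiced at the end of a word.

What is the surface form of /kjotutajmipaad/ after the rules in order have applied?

kjozuzajmivaat

Rule 1 (intervocalic voicing): /t/ is a voiceless stop between vowels /o/ and /u/, so it voices to [d]. /t/ is a voiceless stop between vowels /u/ and /a/, so it voices to [d]. /p/ is a voiceless stop between vowels /i/ and /a/, so it voices to [b]. /kjotutajmipaad/ → kjodudajmibaad.
Rule 2 (nasal place assimilation): no segment meets the environment; /kjodudajmibaad/ is unchanged.
Rule 3 (intervocalic spirantization): /d/ is a stop between vowels /o/ and /u/, so it spirantizes to the fricative [z]. /d/ is a stop between vowels /u/ and /a/, so it spirantizes to the fricative [z]. /b/ is a stop between vowels /i/ and /a/, so it spirantizes to the fricative [v]. /kjodudajmibaad/ → kjozuzajmivaad.
Rule 4 (final devoicing): /d/ is a voiced obstruent in word-final position, so it devoices to [t]. /kjozuzajmivaad/ → kjozuzajmivaat.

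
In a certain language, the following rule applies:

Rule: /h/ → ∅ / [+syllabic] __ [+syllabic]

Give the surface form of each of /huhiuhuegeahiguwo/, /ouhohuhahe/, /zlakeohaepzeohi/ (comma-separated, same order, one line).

huiuuegeaiguwo, ououae, zlakeoaepzeoi

/huhiuhuegeahiguwo/: /h/ occurs between vowels /u/ and /i/, so it deletes. /h/ occurs between vowels /u/ and /u/, so it deletes. /h/ occurs between vowels /a/ and /i/, so it deletes. → [huiuuegeaiguwo].
/ouhohuhahe/: /h/ occurs between vowels /u/ and /o/, so it deletes. /h/ occurs between vowels /o/ and /u/, so it deletes. /h/ occurs between vowels /u/ and /a/, so it deletes. /h/ occurs between vowels /a/ and /e/, so it deletes. → [ououae].
/zlakeohaepzeohi/: /h/ occurs between vowels /o/ and /a/, so it deletes. /h/ occurs between vowels /o/ and /i/, so it deletes. → [zlakeoaepzeoi].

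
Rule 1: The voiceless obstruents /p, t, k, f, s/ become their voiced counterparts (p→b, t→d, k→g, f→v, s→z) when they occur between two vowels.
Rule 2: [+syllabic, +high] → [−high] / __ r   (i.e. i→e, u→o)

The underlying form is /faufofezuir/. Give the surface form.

fauvovezuer

Rule 1 (intervocalic voicing): /f/ is a voiceless obstruent between vowels /u/ and /o/, so it voices to [v]. /f/ is a voiceless obstruent between vowels /o/ and /e/, so it voices to [v]. /faufofezuir/ → fauvovezuir.
Rule 2 (pre-rhotic lowering): /i/ is a high vowel immediately before /r/, so it lowers to [e]. /fauvovezuir/ → fauvovezuer.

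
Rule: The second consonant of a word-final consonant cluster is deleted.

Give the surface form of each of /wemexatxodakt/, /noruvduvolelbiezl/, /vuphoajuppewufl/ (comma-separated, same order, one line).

/wemexatxodakt/: /t/ is the second consonant of a word-final cluster /kt/, so it deletes. → [wemexatxodak].
/noruvduvolelbiezl/: /l/ is the second consonant of a word-final cluster /zl/, so it deletes. → [noruvduvolelbiez].
/vuphoajuppewufl/: /l/ is the second consonant of a word-final cluster /fl/, so it deletes. → [vuphoajuppewuf].

wemexatxodak, noruvduvolelbiez, vuphoajuppewuf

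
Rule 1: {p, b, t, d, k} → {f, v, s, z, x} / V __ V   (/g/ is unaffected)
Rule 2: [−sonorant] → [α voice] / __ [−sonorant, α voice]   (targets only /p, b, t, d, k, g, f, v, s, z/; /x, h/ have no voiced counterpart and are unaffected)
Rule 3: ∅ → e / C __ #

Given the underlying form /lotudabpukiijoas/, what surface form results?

Rule 1 (intervocalic spirantization): /t/ is a stop between vowels /o/ and /u/, so it spirantizes to the fricative [s]. /d/ is a stop between vowels /u/ and /a/, so it spirantizes to the fricative [z]. /k/ is a stop between vowels /u/ and /i/, so it spirantizes to the fricative [x]. /lotudabpukiijoas/ → losuzabpuxiijoas.
Rule 2 (regressive voicing assimilation): /b/ precedes the voiceless obstruent /p/, so it devoices to [p] by assimilation. /losuzabpuxiijoas/ → losuzappuxiijoas.
Rule 3 (final e-epenthesis): the form ends in the consonant /s/, so [e] is inserted word-finally. /losuzappuxiijoas/ → losuzappuxiijoase.

losuzappuxiijoase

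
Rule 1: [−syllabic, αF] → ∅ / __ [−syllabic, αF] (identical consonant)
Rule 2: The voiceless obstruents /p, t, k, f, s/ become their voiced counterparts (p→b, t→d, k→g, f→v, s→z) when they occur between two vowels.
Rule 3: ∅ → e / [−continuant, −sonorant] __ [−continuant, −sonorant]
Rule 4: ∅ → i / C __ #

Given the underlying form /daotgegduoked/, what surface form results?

daotegegeduogedi

Rule 1 (degemination): no segment meets the environment; /daotgegduoked/ is unchanged.
Rule 2 (intervocalic voicing): /k/ is a voiceless obstruent between vowels /o/ and /e/, so it voices to [g]. /daotgegduoked/ → daotgegduoged.
Rule 3 (stop-cluster e-epenthesis): /t/ and /g/ form a stop–stop cluster, so [e] is inserted between them. /g/ and /d/ form a stop–stop cluster, so [e] is inserted between them. /daotgegduoged/ → daotegegeduoged.
Rule 4 (final i-epenthesis): the form ends in the consonant /d/, so [i] is inserted word-finally. /daotegegeduoged/ → daotegegeduogedi.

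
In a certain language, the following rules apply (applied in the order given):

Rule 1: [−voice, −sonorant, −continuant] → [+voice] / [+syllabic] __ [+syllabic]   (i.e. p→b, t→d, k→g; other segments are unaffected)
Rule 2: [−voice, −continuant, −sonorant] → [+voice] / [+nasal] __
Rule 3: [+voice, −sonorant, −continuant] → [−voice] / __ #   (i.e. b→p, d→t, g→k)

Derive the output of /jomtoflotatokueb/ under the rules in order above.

jomdoflodadoguep

Rule 1 (intervocalic voicing): /t/ is a voiceless stop between vowels /o/ and /a/, so it voices to [d]. /t/ is a voiceless stop between vowels /a/ and /o/, so it voices to [d]. /k/ is a voiceless stop between vowels /o/ and /u/, so it voices to [g]. /jomtoflotatokueb/ → jomtoflodadogueb.
Rule 2 (post-nasal voicing): /t/ is a voiceless stop immediately after the nasal /m/, so it voices to [d]. /jomtoflodadogueb/ → jomdoflodadogueb.
Rule 3 (final devoicing): /b/ is a voiced stop in word-final position, so it devoices to [p]. /jomdoflodadogueb/ → jomdoflodadoguep.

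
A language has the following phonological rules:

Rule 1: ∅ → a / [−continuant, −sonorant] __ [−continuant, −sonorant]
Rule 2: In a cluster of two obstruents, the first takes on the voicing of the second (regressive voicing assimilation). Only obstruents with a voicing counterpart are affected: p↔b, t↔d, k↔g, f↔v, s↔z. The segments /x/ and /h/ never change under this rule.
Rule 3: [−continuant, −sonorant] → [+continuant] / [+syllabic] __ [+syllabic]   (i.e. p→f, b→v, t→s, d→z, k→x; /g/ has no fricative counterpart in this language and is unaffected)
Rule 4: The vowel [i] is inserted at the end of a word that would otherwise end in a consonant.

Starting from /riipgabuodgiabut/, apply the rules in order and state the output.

Rule 1 (stop-cluster a-epenthesis): /p/ and /g/ form a stop–stop cluster, so [a] is inserted between them. /d/ and /g/ form a stop–stop cluster, so [a] is inserted between them. /riipgabuodgiabut/ → riipagabuodagiabut.
Rule 2 (regressive voicing assimilation): no segment meets the environment; /riipagabuodagiabut/ is unchanged.
Rule 3 (intervocalic spirantization): /p/ is a stop between vowels /i/ and /a/, so it spirantizes to the fricative [f]. /b/ is a stop between vowels /a/ and /u/, so it spirantizes to the fricative [v]. /d/ is a stop between vowels /o/ and /a/, so it spirantizes to the fricative [z]. /b/ is a stop between vowels /a/ and /u/, so it spirantizes to the fricative [v]. /riipagabuodagiabut/ → riifagavuozagiavut.
Rule 4 (final i-epenthesis): the form ends in the consonant /t/, so [i] is inserted word-finally. /riifagavuozagiavut/ → riifagavuozagiavuti.

riifagavuozagiavuti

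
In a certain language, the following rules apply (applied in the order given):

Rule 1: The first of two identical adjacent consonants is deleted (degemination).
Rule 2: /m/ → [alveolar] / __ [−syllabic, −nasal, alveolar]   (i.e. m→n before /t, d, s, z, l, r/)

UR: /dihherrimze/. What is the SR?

diherinze

Rule 1 (degemination): /hh/ is a geminate; the first /h/ deletes. /rr/ is a geminate; the first /r/ deletes. /dihherrimze/ → diherimze.
Rule 2 (nasal place assimilation): /m/ precedes the alveolar consonant /z/, so it assimilates in place to [n]. /diherimze/ → diherinze.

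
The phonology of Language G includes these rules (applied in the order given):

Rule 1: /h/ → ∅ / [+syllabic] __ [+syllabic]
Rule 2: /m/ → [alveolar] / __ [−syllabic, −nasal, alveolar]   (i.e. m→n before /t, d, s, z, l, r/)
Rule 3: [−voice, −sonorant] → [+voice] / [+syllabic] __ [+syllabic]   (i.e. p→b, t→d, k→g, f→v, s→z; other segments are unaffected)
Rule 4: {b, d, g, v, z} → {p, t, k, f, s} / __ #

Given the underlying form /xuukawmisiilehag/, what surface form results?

xuugawmiziileak

Rule 1 (intervocalic h-deletion): /h/ occurs between vowels /e/ and /a/, so it deletes. /xuukawmisiilehag/ → xuukawmisiileag.
Rule 2 (nasal place assimilation): no segment meets the environment; /xuukawmisiileag/ is unchanged.
Rule 3 (intervocalic voicing): /k/ is a voiceless obstruent between vowels /u/ and /a/, so it voices to [g]. /s/ is a voiceless obstruent between vowels /i/ and /i/, so it voices to [z]. /xuukawmisiileag/ → xuugawmiziileag.
Rule 4 (final devoicing): /g/ is a voiced obstruent in word-final position, so it devoices to [k]. /xuugawmiziileag/ → xuugawmiziileak.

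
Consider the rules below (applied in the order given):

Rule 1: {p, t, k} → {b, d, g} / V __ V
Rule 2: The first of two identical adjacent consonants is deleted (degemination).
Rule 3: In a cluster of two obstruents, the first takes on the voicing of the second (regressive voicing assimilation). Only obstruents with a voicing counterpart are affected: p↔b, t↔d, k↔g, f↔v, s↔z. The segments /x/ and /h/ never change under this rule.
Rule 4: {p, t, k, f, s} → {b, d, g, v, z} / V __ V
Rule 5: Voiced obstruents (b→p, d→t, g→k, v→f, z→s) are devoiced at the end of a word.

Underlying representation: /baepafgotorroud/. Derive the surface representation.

baebavgodorout

Rule 1 (intervocalic voicing): /p/ is a voiceless stop between vowels /e/ and /a/, so it voices to [b]. /t/ is a voiceless stop between vowels /o/ and /o/, so it voices to [d]. /baepafgotorroud/ → baebafgodorroud.
Rule 2 (degemination): /rr/ is a geminate; the first /r/ deletes. /baebafgodorroud/ → baebafgodoroud.
Rule 3 (regressive voicing assimilation): /f/ precedes the voiced obstruent /g/, so it voices to [v] by assimilation. /baebafgodoroud/ → baebavgodoroud.
Rule 4 (intervocalic voicing): no segment meets the environment; /baebavgodoroud/ is unchanged.
Rule 5 (final devoicing): /d/ is a voiced obstruent in word-final position, so it devoices to [t]. /baebavgodoroud/ → baebavgodorout.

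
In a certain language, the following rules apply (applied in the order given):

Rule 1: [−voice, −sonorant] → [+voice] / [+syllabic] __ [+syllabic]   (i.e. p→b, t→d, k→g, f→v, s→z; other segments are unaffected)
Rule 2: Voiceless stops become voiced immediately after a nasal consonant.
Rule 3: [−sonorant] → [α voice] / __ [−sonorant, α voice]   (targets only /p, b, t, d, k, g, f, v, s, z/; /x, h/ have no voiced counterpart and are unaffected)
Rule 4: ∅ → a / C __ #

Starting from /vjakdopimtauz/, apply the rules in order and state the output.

vjagdobimdauza

Rule 1 (intervocalic voicing): /p/ is a voiceless obstruent between vowels /o/ and /i/, so it voices to [b]. /vjakdopimtauz/ → vjakdobimtauz.
Rule 2 (post-nasal voicing): /t/ is a voiceless stop immediately after the nasal /m/, so it voices to [d]. /vjakdobimtauz/ → vjakdobimdauz.
Rule 3 (regressive voicing assimilation): /k/ precedes the voiced obstruent /d/, so it voices to [g] by assimilation. /vjakdobimdauz/ → vjagdobimdauz.
Rule 4 (final a-epenthesis): the form ends in the consonant /z/, so [a] is inserted word-finally. /vjagdobimdauz/ → vjagdobimdauza.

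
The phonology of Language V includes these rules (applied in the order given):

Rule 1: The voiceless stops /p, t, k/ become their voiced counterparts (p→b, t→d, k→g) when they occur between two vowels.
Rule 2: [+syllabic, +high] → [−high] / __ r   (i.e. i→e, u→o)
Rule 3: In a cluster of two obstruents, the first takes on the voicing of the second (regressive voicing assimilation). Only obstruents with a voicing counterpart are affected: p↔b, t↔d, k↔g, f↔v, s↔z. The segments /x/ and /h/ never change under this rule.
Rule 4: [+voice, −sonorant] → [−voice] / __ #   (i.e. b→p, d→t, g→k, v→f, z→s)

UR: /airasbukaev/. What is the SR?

aerazbugaef

Rule 1 (intervocalic voicing): /k/ is a voiceless stop between vowels /u/ and /a/, so it voices to [g]. /airasbukaev/ → airasbugaev.
Rule 2 (pre-rhotic lowering): /i/ is a high vowel immediately before /r/, so it lowers to [e]. /airasbugaev/ → aerasbugaev.
Rule 3 (regressive voicing assimilation): /s/ precedes the voiced obstruent /b/, so it voices to [z] by assimilation. /aerasbugaev/ → aerazbugaev.
Rule 4 (final devoicing): /v/ is a voiced obstruent in word-final position, so it devoices to [f]. /aerazbugaev/ → aerazbugaef.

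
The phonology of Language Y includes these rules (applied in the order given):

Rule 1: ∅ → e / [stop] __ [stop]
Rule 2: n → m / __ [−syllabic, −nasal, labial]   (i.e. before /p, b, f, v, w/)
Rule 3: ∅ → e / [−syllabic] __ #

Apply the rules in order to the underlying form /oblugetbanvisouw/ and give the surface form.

Rule 1 (stop-cluster e-epenthesis): /t/ and /b/ form a stop–stop cluster, so [e] is inserted between them. /oblugetbanvisouw/ → oblugetebanvisouw.
Rule 2 (nasal place assimilation): /n/ precedes the labial consonant /v/, so it assimilates in place to [m]. /oblugetebanvisouw/ → oblugetebamvisouw.
Rule 3 (final e-epenthesis): the form ends in the consonant /w/, so [e] is inserted word-finally. /oblugetebamvisouw/ → oblugetebamvisouwe.

oblugetebamvisouwe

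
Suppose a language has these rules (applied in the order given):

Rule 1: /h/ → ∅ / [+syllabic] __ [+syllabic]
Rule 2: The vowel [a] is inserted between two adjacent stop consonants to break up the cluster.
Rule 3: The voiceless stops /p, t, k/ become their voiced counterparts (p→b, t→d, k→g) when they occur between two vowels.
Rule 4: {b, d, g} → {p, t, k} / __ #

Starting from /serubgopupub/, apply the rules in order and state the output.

Rule 1 (intervocalic h-deletion): no segment meets the environment; /serubgopupub/ is unchanged.
Rule 2 (stop-cluster a-epenthesis): /b/ and /g/ form a stop–stop cluster, so [a] is inserted between them. /serubgopupub/ → serubagopupub.
Rule 3 (intervocalic voicing): /p/ is a voiceless stop between vowels /o/ and /u/, so it voices to [b]. /p/ is a voiceless stop between vowels /u/ and /u/, so it voices to [b]. /serubagopupub/ → serubagobubub.
Rule 4 (final devoicing): /b/ is a voiced stop in word-final position, so it devoices to [p]. /serubagobubub/ → serubagobubup.

serubagobubup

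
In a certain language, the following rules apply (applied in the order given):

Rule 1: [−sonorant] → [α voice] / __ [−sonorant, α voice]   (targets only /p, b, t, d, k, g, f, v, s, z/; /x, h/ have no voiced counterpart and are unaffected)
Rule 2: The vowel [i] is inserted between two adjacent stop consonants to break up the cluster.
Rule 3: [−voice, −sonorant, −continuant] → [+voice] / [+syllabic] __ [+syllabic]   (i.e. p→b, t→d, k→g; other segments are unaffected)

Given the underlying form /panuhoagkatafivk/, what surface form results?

panuhoagigadafifk

Rule 1 (regressive voicing assimilation): /g/ precedes the voiceless obstruent /k/, so it devoices to [k] by assimilation. /v/ precedes the voiceless obstruent /k/, so it devoices to [f] by assimilation. /panuhoagkatafivk/ → panuhoakkatafifk.
Rule 2 (stop-cluster i-epenthesis): /k/ and /k/ form a stop–stop cluster, so [i] is inserted between them. /panuhoakkatafifk/ → panuhoakikatafifk.
Rule 3 (intervocalic voicing): /k/ is a voiceless stop between vowels /a/ and /i/, so it voices to [g]. /k/ is a voiceless stop between vowels /i/ and /a/, so it voices to [g]. /t/ is a voiceless stop between vowels /a/ and /a/, so it voices to [d]. /panuhoakikatafifk/ → panuhoagigadafifk.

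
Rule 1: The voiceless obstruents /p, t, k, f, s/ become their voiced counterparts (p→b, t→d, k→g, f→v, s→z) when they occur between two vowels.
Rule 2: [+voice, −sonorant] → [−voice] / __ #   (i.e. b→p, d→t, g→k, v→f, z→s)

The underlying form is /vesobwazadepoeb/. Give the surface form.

vezobwazadeboep

Rule 1 (intervocalic voicing): /s/ is a voiceless obstruent between vowels /e/ and /o/, so it voices to [z]. /p/ is a voiceless obstruent between vowels /e/ and /o/, so it voices to [b]. /vesobwazadepoeb/ → vezobwazadeboeb.
Rule 2 (final devoicing): /b/ is a voiced obstruent in word-final position, so it devoices to [p]. /vezobwazadeboeb/ → vezobwazadeboep.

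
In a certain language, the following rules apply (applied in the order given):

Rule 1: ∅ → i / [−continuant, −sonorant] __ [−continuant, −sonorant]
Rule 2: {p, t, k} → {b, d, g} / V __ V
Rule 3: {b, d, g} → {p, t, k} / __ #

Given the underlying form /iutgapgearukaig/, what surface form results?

Rule 1 (stop-cluster i-epenthesis): /t/ and /g/ form a stop–stop cluster, so [i] is inserted between them. /p/ and /g/ form a stop–stop cluster, so [i] is inserted between them. /iutgapgearukaig/ → iutigapigearukaig.
Rule 2 (intervocalic voicing): /t/ is a voiceless stop between vowels /u/ and /i/, so it voices to [d]. /p/ is a voiceless stop between vowels /a/ and /i/, so it voices to [b]. /k/ is a voiceless stop between vowels /u/ and /a/, so it voices to [g]. /iutigapigearukaig/ → iudigabigearugaig.
Rule 3 (final devoicing): /g/ is a voiced stop in word-final position, so it devoices to [k]. /iudigabigearugaig/ → iudigabigearugaik.

iudigabigearugaik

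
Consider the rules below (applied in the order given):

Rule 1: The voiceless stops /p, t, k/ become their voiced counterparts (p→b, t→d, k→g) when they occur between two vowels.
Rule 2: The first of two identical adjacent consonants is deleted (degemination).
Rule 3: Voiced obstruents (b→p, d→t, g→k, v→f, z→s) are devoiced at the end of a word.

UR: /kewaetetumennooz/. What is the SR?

Rule 1 (intervocalic voicing): /t/ is a voiceless stop between vowels /e/ and /e/, so it voices to [d]. /t/ is a voiceless stop between vowels /e/ and /u/, so it voices to [d]. /kewaetetumennooz/ → kewaededumennooz.
Rule 2 (degemination): /nn/ is a geminate; the first /n/ deletes. /kewaededumennooz/ → kewaededumenooz.
Rule 3 (final devoicing): /z/ is a voiced obstruent in word-final position, so it devoices to [s]. /kewaededumenooz/ → kewaededumenoos.

kewaededumenoos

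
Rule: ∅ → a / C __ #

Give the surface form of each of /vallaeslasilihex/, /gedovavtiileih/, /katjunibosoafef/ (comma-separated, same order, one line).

vallaeslasilihexa, gedovavtiileiha, katjunibosoafefa

/vallaeslasilihex/: the form ends in the consonant /x/, so [a] is inserted word-finally. → [vallaeslasilihexa].
/gedovavtiileih/: the form ends in the consonant /h/, so [a] is inserted word-finally. → [gedovavtiileiha].
/katjunibosoafef/: the form ends in the consonant /f/, so [a] is inserted word-finally. → [katjunibosoafefa].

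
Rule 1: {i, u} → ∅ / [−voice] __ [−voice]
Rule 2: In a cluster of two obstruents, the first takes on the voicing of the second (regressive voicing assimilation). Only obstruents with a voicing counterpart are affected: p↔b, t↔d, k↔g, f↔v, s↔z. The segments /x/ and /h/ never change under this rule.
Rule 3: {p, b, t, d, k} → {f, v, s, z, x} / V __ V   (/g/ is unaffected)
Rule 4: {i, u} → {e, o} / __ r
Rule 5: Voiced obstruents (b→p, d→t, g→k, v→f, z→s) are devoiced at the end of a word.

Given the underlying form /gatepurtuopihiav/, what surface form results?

Rule 1 (high vowel syncope): /i/ is a high vowel flanked by voiceless consonants /p/ and /h/, so it deletes. /gatepurtuopihiav/ → gatepurtuophiav.
Rule 2 (regressive voicing assimilation): no segment meets the environment; /gatepurtuophiav/ is unchanged.
Rule 3 (intervocalic spirantization): /t/ is a stop between vowels /a/ and /e/, so it spirantizes to the fricative [s]. /p/ is a stop between vowels /e/ and /u/, so it spirantizes to the fricative [f]. /gatepurtuophiav/ → gasefurtuophiav.
Rule 4 (pre-rhotic lowering): /u/ is a high vowel immediately before /r/, so it lowers to [o]. /gasefurtuophiav/ → gasefortuophiav.
Rule 5 (final devoicing): /v/ is a voiced obstruent in word-final position, so it devoices to [f]. /gasefortuophiav/ → gasefortuophiaf.

gasefortuophiaf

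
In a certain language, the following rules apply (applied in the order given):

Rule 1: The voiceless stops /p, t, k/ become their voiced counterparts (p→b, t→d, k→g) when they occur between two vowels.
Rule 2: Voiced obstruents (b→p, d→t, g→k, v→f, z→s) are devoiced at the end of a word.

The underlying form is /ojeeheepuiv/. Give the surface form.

ojeeheebuif

Rule 1 (intervocalic voicing): /p/ is a voiceless stop between vowels /e/ and /u/, so it voices to [b]. /ojeeheepuiv/ → ojeeheebuiv.
Rule 2 (final devoicing): /v/ is a voiced obstruent in word-final position, so it devoices to [f]. /ojeeheebuiv/ → ojeeheebuif.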